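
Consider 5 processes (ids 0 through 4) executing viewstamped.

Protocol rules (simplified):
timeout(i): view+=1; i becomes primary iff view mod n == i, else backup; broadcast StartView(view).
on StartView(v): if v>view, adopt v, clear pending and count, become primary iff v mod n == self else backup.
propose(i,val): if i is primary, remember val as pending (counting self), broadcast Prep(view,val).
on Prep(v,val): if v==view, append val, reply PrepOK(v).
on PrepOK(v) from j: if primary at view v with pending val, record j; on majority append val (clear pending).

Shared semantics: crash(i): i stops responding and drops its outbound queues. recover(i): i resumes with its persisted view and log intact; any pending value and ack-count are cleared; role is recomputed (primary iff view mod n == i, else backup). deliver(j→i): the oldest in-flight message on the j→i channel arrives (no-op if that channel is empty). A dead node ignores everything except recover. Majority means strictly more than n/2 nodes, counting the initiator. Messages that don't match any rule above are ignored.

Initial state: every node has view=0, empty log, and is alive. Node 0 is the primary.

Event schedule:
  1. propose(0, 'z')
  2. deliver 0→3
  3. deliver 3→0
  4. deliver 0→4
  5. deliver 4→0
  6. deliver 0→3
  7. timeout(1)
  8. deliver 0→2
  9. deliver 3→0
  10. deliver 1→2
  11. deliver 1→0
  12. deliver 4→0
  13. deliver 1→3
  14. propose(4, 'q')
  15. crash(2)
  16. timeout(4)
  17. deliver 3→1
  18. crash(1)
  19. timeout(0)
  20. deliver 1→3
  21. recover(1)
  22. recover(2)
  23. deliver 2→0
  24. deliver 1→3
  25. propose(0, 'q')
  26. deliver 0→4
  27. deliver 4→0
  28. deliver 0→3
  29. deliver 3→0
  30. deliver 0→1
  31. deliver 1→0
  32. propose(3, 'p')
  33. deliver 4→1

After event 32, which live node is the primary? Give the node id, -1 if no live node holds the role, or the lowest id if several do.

e1 propose(0,'z'): ·
e2 deliver 0→3: 3[back,v=0,z]
e3 deliver 3→0: ·
e4 deliver 0→4: 4[back,v=0,z]
e5 deliver 4→0: 0[prim,v=0,z]
e6 deliver 0→3: ·
e7 timeout(1): 1[prim,v=1,-]
e8 deliver 0→2: 2[back,v=0,z]
e9 deliver 3→0: ·
e10 deliver 1→2: 2[back,v=1,z]
e11 deliver 1→0: 0[back,v=1,z]
e12 deliver 4→0: ·
e13 deliver 1→3: 3[back,v=1,z]
e14 propose(4,'q'): ·
e15 crash(2): 2[✗back,v=1,z]
e16 timeout(4): 4[back,v=1,z]
e17 deliver 3→1: ·
e18 crash(1): 1[✗prim,v=1,-]
e19 timeout(0): 0[back,v=2,z]
e20 deliver 1→3: ·
e21 recover(1): 1[prim,v=1,-]
e22 recover(2): 2[back,v=1,z]
e23 deliver 2→0: ·
e24 deliver 1→3: ·
e25 propose(0,'q'): ·
e26 deliver 0→4: 4[back,v=2,z]
e27 deliver 4→0: ·
e28 deliver 0→3: 3[back,v=2,z]
e29 deliver 3→0: ·
e30 deliver 0→1: ·
e31 deliver 1→0: ·
e32 propose(3,'p'): ·

1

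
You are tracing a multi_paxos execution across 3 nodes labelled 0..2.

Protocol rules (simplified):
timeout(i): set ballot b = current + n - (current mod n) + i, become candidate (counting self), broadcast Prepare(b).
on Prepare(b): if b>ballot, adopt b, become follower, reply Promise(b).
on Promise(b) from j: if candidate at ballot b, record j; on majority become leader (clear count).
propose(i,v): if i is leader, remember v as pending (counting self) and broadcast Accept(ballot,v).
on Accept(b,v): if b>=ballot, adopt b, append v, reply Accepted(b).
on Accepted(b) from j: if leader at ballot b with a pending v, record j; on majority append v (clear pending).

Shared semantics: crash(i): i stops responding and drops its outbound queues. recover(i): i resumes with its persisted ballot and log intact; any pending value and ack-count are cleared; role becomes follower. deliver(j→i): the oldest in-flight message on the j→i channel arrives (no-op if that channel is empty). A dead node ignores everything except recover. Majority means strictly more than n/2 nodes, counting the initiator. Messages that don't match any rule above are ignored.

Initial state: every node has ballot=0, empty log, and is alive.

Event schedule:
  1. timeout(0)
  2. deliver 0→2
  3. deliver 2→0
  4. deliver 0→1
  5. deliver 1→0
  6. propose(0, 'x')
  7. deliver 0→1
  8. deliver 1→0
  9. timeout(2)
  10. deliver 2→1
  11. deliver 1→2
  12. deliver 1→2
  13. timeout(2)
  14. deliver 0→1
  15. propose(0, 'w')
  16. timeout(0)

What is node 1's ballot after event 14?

8

step 1 timeout(0): 0={cand,b=3,log=-}
step 2 deliver 0→2: 2={foll,b=3,log=-}
step 3 deliver 2→0: 0={lead,b=3,log=-}
step 4 deliver 0→1: 1={foll,b=3,log=-}
step 5 deliver 1→0: —
step 6 propose(0,'x'): —
step 7 deliver 0→1: 1={foll,b=3,log=x}
step 8 deliver 1→0: 0={lead,b=3,log=x}
step 9 timeout(2): 2={cand,b=8,log=-}
step 10 deliver 2→1: 1={foll,b=8,log=x}
step 11 deliver 1→2: 2={lead,b=8,log=-}
step 12 deliver 1→2: —
step 13 timeout(2): 2={cand,b=11,log=-}
step 14 deliver 0→1: —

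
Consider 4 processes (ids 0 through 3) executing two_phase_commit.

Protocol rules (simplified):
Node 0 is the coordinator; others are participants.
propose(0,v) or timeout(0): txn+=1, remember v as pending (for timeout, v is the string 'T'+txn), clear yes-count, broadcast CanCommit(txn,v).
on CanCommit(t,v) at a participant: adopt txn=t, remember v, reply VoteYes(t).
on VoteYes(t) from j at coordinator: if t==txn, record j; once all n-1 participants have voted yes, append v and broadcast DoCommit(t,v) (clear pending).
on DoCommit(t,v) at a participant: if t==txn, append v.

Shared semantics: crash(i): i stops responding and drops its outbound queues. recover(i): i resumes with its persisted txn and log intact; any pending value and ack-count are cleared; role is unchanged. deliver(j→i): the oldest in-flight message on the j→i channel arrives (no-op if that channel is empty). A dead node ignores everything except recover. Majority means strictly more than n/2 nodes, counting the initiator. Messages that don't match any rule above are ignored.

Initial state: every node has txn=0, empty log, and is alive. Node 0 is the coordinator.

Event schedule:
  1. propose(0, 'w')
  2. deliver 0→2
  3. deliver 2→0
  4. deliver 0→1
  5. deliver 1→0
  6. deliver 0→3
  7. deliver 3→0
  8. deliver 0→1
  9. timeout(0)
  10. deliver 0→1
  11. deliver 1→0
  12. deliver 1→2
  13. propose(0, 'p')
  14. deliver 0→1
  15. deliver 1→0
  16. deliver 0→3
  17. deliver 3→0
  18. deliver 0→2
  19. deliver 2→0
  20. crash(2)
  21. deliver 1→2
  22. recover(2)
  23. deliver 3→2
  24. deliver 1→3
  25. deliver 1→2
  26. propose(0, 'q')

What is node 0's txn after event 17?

1. propose(0,'w'):  <0:coor t1 ->
2. deliver 0→2:  <2:part t1 ->
3. deliver 2→0:  nop
4. deliver 0→1:  <1:part t1 ->
5. deliver 1→0:  nop
6. deliver 0→3:  <3:part t1 ->
7. deliver 3→0:  <0:coor t1 w>
8. deliver 0→1:  <1:part t1 w>
9. timeout(0):  <0:coor t2 w>
10. deliver 0→1:  <1:part t2 w>
11. deliver 1→0:  nop
12. deliver 1→2:  nop
13. propose(0,'p'):  <0:coor t3 w>
14. deliver 0→1:  <1:part t3 w>
15. deliver 1→0:  nop
16. deliver 0→3:  <3:part t1 w>
17. deliver 3→0:  nop

3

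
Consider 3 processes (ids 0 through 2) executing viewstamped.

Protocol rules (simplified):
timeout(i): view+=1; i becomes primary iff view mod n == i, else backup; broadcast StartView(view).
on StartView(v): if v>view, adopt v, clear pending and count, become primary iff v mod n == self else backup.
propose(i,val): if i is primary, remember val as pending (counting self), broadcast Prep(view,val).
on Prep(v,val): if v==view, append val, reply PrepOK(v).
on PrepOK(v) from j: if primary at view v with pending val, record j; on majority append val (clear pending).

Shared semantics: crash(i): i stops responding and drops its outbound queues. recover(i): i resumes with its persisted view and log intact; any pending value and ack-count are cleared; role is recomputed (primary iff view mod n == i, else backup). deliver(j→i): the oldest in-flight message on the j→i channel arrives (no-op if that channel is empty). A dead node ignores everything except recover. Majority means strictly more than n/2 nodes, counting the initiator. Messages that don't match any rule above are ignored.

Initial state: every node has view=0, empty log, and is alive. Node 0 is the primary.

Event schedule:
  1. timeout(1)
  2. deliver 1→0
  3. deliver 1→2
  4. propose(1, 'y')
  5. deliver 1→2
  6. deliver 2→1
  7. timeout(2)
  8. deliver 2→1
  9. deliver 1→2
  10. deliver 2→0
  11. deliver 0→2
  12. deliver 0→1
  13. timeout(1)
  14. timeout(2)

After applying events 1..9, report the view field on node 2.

2

1. timeout(1):  <1:prim v1 ->
2. deliver 1→0:  <0:back v1 ->
3. deliver 1→2:  <2:back v1 ->
4. propose(1,'y'):  nop
5. deliver 1→2:  <2:back v1 y>
6. deliver 2→1:  <1:prim v1 y>
7. timeout(2):  <2:prim v2 y>
8. deliver 2→1:  <1:back v2 y>
9. deliver 1→2:  nop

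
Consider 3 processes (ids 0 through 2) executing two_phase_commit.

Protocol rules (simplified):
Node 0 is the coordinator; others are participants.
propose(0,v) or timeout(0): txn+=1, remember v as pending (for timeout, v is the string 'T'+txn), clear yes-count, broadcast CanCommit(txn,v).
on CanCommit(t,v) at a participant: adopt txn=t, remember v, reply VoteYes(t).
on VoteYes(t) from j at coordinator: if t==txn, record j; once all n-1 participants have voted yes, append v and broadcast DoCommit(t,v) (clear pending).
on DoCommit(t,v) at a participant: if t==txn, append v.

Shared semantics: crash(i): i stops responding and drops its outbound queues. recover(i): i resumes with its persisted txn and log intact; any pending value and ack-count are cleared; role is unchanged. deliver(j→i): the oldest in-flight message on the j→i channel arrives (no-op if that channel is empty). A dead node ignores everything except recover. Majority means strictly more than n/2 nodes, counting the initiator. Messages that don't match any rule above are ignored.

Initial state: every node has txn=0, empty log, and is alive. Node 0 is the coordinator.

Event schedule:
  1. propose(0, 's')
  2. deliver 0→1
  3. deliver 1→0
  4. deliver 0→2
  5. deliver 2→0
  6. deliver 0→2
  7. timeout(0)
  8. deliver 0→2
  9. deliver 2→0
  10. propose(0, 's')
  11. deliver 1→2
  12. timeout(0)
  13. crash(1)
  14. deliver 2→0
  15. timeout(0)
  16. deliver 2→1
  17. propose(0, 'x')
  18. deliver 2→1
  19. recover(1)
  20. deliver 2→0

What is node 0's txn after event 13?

4

step 1 propose(0,'s'): 0={coor,t=1,log=-}
step 2 deliver 0→1: 1={part,t=1,log=-}
step 3 deliver 1→0: —
step 4 deliver 0→2: 2={part,t=1,log=-}
step 5 deliver 2→0: 0={coor,t=1,log=s}
step 6 deliver 0→2: 2={part,t=1,log=s}
step 7 timeout(0): 0={coor,t=2,log=s}
step 8 deliver 0→2: 2={part,t=2,log=s}
step 9 deliver 2→0: —
step 10 propose(0,'s'): 0={coor,t=3,log=s}
step 11 deliver 1→2: —
step 12 timeout(0): 0={coor,t=4,log=s}
step 13 crash(1): 1={✗part,t=1,log=-}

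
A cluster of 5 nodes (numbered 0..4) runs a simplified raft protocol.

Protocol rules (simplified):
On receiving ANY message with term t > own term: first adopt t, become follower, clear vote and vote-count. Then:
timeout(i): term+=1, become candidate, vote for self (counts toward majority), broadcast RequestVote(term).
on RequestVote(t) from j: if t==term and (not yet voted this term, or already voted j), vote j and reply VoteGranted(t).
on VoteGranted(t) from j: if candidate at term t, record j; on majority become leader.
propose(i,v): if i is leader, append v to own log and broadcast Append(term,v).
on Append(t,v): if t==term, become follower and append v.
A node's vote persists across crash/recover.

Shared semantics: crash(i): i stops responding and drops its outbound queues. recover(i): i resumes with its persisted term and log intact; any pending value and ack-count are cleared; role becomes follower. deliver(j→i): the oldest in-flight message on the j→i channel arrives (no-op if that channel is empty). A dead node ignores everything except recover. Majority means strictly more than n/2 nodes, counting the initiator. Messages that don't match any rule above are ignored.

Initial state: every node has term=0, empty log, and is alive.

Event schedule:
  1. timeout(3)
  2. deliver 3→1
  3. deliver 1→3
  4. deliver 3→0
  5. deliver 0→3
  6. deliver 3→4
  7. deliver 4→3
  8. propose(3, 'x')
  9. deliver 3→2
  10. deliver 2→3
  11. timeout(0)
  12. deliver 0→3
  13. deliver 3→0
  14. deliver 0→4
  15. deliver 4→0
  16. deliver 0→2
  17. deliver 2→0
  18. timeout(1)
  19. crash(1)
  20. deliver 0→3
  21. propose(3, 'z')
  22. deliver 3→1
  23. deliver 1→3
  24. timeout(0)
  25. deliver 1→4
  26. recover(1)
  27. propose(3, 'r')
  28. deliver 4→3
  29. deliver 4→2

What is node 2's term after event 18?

[1] timeout(3) → N3(cand t1 [-])
[2] deliver 3→1 → N1(foll t1 [-])
[3] deliver 1→3 → ∅
[4] deliver 3→0 → N0(foll t1 [-])
[5] deliver 0→3 → N3(lead t1 [-])
[6] deliver 3→4 → N4(foll t1 [-])
[7] deliver 4→3 → ∅
[8] propose(3,'x') → N3(lead t1 [x])
[9] deliver 3→2 → N2(foll t1 [-])
[10] deliver 2→3 → ∅
[11] timeout(0) → N0(cand t2 [-])
[12] deliver 0→3 → N3(foll t2 [x])
[13] deliver 3→0 → ∅
[14] deliver 0→4 → N4(foll t2 [-])
[15] deliver 4→0 → ∅
[16] deliver 0→2 → N2(foll t2 [-])
[17] deliver 2→0 → N0(lead t2 [-])
[18] timeout(1) → N1(cand t2 [-])

2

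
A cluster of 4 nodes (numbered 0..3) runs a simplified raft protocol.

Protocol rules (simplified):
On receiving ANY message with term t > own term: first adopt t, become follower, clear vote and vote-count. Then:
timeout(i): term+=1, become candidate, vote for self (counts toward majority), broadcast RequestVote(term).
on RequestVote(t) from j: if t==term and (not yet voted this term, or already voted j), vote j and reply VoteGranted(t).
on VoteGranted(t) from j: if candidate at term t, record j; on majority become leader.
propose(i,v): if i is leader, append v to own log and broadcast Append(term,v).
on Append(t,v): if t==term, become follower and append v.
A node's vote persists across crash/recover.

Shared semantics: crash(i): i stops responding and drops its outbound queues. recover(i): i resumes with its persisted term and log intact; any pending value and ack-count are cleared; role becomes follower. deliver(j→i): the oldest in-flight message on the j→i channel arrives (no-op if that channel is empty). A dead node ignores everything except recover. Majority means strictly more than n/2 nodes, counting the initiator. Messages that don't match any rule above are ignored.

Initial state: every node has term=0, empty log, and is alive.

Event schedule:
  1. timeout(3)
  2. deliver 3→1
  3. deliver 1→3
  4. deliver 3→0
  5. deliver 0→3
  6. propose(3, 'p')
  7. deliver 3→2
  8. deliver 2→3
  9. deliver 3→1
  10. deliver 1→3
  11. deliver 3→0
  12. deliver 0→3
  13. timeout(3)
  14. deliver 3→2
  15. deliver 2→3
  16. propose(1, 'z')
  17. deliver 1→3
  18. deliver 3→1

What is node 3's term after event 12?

1

[1] timeout(3) → N3(cand t1 [-])
[2] deliver 3→1 → N1(foll t1 [-])
[3] deliver 1→3 → ∅
[4] deliver 3→0 → N0(foll t1 [-])
[5] deliver 0→3 → N3(lead t1 [-])
[6] propose(3,'p') → N3(lead t1 [p])
[7] deliver 3→2 → N2(foll t1 [-])
[8] deliver 2→3 → ∅
[9] deliver 3→1 → N1(foll t1 [p])
[10] deliver 1→3 → ∅
[11] deliver 3→0 → N0(foll t1 [p])
[12] deliver 0→3 → ∅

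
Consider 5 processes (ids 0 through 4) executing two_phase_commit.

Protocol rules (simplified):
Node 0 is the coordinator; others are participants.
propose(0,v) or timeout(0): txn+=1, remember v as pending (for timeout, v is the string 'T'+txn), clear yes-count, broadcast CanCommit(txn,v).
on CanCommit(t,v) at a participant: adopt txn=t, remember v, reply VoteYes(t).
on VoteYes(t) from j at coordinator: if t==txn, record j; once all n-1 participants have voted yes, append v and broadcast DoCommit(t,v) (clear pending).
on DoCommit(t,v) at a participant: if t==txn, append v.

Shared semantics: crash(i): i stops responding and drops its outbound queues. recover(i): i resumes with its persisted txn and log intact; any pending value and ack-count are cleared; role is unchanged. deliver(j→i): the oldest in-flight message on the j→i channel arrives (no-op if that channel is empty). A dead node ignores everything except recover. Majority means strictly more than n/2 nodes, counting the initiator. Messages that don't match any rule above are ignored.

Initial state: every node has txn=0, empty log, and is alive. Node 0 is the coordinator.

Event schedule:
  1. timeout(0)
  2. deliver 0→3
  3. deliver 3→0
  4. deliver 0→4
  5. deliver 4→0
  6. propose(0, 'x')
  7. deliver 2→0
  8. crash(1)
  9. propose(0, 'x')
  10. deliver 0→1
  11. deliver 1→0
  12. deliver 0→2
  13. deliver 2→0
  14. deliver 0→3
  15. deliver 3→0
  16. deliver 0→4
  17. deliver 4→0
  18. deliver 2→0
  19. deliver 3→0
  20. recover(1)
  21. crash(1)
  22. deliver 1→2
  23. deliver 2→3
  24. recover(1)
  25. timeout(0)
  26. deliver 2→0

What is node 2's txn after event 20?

[1] timeout(0) → N0(coor t1 [-])
[2] deliver 0→3 → N3(part t1 [-])
[3] deliver 3→0 → ∅
[4] deliver 0→4 → N4(part t1 [-])
[5] deliver 4→0 → ∅
[6] propose(0,'x') → N0(coor t2 [-])
[7] deliver 2→0 → ∅
[8] crash(1) → N1(✗part t0 [-])
[9] propose(0,'x') → N0(coor t3 [-])
[10] deliver 0→1 → ∅
[11] deliver 1→0 → ∅
[12] deliver 0→2 → N2(part t1 [-])
[13] deliver 2→0 → ∅
[14] deliver 0→3 → N3(part t2 [-])
[15] deliver 3→0 → ∅
[16] deliver 0→4 → N4(part t2 [-])
[17] deliver 4→0 → ∅
[18] deliver 2→0 → ∅
[19] deliver 3→0 → ∅
[20] recover(1) → N1(part t0 [-])

1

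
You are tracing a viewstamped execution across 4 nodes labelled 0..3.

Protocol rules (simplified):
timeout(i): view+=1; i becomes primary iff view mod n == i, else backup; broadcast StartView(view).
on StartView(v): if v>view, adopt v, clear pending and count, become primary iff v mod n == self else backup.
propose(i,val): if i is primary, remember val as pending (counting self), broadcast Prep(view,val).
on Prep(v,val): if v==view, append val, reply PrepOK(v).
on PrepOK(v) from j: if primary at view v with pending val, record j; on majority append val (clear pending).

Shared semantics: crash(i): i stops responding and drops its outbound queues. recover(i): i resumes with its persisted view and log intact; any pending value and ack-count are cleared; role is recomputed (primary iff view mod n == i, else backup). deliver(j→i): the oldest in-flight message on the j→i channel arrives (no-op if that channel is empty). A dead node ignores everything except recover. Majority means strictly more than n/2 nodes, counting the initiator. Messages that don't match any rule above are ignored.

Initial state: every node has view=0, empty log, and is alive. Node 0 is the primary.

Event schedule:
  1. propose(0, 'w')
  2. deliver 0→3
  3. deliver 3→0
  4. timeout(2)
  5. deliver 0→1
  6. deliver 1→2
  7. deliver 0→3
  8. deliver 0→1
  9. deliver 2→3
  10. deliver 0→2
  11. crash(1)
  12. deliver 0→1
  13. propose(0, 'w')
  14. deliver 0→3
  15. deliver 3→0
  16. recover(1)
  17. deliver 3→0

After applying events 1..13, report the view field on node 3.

1

step 1 propose(0,'w'): —
step 2 deliver 0→3: 3={back,v=0,log=w}
step 3 deliver 3→0: —
step 4 timeout(2): 2={back,v=1,log=-}
step 5 deliver 0→1: 1={back,v=0,log=w}
step 6 deliver 1→2: —
step 7 deliver 0→3: —
step 8 deliver 0→1: —
step 9 deliver 2→3: 3={back,v=1,log=w}
step 10 deliver 0→2: —
step 11 crash(1): 1={✗back,v=0,log=w}
step 12 deliver 0→1: —
step 13 propose(0,'w'): —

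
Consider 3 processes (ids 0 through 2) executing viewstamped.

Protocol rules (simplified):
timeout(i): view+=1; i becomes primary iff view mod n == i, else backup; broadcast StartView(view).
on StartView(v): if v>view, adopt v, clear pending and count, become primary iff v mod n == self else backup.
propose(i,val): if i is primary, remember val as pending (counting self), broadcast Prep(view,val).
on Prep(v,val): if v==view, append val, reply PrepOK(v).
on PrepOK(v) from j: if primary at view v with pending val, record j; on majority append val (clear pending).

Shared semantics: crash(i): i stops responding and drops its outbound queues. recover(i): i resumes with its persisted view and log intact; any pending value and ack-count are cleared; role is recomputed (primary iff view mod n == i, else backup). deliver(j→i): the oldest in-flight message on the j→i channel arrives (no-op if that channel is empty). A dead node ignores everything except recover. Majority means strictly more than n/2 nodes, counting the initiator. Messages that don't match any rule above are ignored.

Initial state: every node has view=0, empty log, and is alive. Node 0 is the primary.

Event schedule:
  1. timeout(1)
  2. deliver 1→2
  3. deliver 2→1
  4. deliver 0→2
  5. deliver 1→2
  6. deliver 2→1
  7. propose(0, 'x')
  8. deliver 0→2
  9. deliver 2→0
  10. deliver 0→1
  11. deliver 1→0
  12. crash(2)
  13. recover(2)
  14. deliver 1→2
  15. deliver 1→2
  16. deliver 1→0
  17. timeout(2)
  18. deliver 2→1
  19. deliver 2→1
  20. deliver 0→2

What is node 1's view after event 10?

after 1 — timeout(1): n1:prim/v1/[-]
after 2 — deliver 1→2: n2:back/v1/[-]
after 3 — deliver 2→1: ·
after 4 — deliver 0→2: ·
after 5 — deliver 1→2: ·
after 6 — deliver 2→1: ·
after 7 — propose(0,'x'): ·
after 8 — deliver 0→2: ·
after 9 — deliver 2→0: ·
after 10 — deliver 0→1: ·

1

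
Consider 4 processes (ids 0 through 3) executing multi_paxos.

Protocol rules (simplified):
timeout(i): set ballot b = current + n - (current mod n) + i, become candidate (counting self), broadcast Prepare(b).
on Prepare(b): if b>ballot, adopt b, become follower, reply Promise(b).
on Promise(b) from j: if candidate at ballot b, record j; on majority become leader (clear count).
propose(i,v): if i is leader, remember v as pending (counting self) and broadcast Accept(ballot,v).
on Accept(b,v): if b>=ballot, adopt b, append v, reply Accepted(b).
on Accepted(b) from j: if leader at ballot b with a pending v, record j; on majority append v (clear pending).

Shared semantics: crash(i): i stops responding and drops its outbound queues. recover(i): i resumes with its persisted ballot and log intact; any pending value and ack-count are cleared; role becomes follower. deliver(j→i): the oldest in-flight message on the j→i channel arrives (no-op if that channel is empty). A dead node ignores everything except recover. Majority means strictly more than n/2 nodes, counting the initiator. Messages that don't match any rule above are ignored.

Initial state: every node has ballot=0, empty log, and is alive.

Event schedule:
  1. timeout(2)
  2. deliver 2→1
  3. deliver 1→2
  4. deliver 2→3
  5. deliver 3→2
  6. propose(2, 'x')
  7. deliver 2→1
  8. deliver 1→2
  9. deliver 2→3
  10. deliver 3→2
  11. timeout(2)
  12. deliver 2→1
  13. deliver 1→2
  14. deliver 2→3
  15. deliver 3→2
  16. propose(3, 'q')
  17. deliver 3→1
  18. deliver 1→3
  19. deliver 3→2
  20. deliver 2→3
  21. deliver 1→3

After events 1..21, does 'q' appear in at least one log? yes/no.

no

e1 timeout(2): 2[cand,b=6,-]
e2 deliver 2→1: 1[foll,b=6,-]
e3 deliver 1→2: ·
e4 deliver 2→3: 3[foll,b=6,-]
e5 deliver 3→2: 2[lead,b=6,-]
e6 propose(2,'x'): ·
e7 deliver 2→1: 1[foll,b=6,x]
e8 deliver 1→2: ·
e9 deliver 2→3: 3[foll,b=6,x]
e10 deliver 3→2: 2[lead,b=6,x]
e11 timeout(2): 2[cand,b=10,x]
e12 deliver 2→1: 1[foll,b=10,x]
e13 deliver 1→2: ·
e14 deliver 2→3: 3[foll,b=10,x]
e15 deliver 3→2: 2[lead,b=10,x]
e16 propose(3,'q'): ·
e17 deliver 3→1: ·
e18 deliver 1→3: ·
e19 deliver 3→2: ·
e20 deliver 2→3: ·
e21 deliver 1→3: ·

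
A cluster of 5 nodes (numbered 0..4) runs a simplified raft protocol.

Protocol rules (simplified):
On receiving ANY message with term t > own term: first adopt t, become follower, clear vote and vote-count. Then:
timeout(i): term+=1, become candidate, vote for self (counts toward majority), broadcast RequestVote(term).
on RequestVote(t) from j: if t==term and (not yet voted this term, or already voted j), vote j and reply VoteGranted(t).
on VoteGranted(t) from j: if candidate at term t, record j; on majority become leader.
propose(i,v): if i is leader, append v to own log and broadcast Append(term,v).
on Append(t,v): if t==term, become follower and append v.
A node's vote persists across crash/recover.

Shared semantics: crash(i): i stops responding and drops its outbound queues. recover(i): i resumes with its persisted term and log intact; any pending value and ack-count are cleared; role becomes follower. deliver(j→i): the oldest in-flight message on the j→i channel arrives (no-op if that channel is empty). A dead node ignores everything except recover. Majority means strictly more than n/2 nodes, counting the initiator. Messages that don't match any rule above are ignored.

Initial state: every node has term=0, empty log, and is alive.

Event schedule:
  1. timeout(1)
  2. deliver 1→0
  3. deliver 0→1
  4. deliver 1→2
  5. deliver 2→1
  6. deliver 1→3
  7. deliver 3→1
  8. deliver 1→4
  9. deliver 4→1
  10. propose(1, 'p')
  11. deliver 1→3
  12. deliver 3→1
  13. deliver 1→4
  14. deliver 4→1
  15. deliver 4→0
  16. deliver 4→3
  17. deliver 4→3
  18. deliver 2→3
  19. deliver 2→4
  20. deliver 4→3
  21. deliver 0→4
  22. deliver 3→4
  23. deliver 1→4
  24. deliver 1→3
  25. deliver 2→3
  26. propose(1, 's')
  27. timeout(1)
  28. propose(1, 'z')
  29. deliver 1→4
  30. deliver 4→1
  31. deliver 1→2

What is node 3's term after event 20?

1

[1] timeout(1) → N1(cand t1 [-])
[2] deliver 1→0 → N0(foll t1 [-])
[3] deliver 0→1 → ∅
[4] deliver 1→2 → N2(foll t1 [-])
[5] deliver 2→1 → N1(lead t1 [-])
[6] deliver 1→3 → N3(foll t1 [-])
[7] deliver 3→1 → ∅
[8] deliver 1→4 → N4(foll t1 [-])
[9] deliver 4→1 → ∅
[10] propose(1,'p') → N1(lead t1 [p])
[11] deliver 1→3 → N3(foll t1 [p])
[12] deliver 3→1 → ∅
[13] deliver 1→4 → N4(foll t1 [p])
[14] deliver 4→1 → ∅
[15] deliver 4→0 → ∅
[16] deliver 4→3 → ∅
[17] deliver 4→3 → ∅
[18] deliver 2→3 → ∅
[19] deliver 2→4 → ∅
[20] deliver 4→3 → ∅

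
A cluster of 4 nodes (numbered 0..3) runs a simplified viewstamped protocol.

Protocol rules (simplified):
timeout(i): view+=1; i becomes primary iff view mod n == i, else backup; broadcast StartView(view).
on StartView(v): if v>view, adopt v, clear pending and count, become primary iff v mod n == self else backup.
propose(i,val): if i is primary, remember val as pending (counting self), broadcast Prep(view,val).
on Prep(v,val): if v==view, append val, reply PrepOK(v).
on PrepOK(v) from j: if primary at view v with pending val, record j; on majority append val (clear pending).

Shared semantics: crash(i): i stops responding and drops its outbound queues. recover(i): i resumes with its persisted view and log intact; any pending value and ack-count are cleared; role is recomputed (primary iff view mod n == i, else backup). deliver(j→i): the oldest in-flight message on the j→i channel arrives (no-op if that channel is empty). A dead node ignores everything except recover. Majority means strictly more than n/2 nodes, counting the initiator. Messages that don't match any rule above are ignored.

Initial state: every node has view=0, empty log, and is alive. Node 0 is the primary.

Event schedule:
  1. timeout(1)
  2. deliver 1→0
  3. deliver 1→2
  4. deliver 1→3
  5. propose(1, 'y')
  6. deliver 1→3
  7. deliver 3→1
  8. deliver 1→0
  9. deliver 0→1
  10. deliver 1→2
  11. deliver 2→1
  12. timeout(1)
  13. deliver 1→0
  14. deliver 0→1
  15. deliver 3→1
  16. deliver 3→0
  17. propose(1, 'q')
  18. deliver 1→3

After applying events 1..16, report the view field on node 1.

2

1. timeout(1):  <1:prim v1 ->
2. deliver 1→0:  <0:back v1 ->
3. deliver 1→2:  <2:back v1 ->
4. deliver 1→3:  <3:back v1 ->
5. propose(1,'y'):  nop
6. deliver 1→3:  <3:back v1 y>
7. deliver 3→1:  nop
8. deliver 1→0:  <0:back v1 y>
9. deliver 0→1:  <1:prim v1 y>
10. deliver 1→2:  <2:back v1 y>
11. deliver 2→1:  nop
12. timeout(1):  <1:back v2 y>
13. deliver 1→0:  <0:back v2 y>
14. deliver 0→1:  nop
15. deliver 3→1:  nop
16. deliver 3→0:  nop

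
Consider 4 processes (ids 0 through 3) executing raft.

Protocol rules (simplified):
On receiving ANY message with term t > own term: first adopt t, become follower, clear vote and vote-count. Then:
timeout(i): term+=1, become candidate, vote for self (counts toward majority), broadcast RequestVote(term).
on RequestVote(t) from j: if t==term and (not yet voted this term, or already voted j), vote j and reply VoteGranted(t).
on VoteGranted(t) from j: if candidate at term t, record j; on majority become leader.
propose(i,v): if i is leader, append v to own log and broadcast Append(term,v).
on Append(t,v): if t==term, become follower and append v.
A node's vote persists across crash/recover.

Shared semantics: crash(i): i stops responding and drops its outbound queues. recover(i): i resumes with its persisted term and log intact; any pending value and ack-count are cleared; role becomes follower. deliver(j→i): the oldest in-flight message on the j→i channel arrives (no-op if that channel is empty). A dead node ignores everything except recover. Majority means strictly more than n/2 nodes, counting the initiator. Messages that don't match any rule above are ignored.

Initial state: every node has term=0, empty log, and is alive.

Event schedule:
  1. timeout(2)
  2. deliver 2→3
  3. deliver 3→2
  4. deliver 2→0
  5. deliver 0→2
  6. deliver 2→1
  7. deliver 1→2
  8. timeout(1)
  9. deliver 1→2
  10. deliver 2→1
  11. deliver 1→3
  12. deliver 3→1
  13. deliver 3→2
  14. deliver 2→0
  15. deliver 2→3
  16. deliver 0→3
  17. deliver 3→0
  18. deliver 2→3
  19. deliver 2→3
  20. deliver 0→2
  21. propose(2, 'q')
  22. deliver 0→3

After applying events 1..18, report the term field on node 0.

after 1 — timeout(2): n2:cand/t1/[-]
after 2 — deliver 2→3: n3:foll/t1/[-]
after 3 — deliver 3→2: ·
after 4 — deliver 2→0: n0:foll/t1/[-]
after 5 — deliver 0→2: n2:lead/t1/[-]
after 6 — deliver 2→1: n1:foll/t1/[-]
after 7 — deliver 1→2: ·
after 8 — timeout(1): n1:cand/t2/[-]
after 9 — deliver 1→2: n2:foll/t2/[-]
after 10 — deliver 2→1: ·
after 11 — deliver 1→3: n3:foll/t2/[-]
after 12 — deliver 3→1: n1:lead/t2/[-]
after 13 — deliver 3→2: ·
after 14 — deliver 2→0: ·
after 15 — deliver 2→3: ·
after 16 — deliver 0→3: ·
after 17 — deliver 3→0: ·
after 18 — deliver 2→3: ·

1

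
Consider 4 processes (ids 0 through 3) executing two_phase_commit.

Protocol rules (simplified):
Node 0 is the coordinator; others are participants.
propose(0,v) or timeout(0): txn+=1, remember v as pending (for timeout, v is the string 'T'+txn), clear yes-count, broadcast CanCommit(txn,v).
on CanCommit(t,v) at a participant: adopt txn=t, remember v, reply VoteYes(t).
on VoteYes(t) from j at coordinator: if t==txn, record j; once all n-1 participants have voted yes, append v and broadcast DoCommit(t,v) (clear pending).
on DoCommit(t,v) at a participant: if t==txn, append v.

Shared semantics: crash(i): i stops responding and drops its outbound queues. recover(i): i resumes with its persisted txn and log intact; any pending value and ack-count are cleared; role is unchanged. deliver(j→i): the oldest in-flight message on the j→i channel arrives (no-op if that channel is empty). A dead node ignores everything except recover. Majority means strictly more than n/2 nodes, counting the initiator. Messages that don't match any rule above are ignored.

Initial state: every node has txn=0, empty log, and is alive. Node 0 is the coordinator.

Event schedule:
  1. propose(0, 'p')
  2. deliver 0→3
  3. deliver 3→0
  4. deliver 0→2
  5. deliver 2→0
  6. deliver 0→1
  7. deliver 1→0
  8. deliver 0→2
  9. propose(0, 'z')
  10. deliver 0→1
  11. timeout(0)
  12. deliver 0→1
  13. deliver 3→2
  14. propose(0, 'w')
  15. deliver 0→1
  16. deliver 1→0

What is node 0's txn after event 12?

3

after 1 — propose(0,'p'): n0:coor/t1/[-]
after 2 — deliver 0→3: n3:part/t1/[-]
after 3 — deliver 3→0: ·
after 4 — deliver 0→2: n2:part/t1/[-]
after 5 — deliver 2→0: ·
after 6 — deliver 0→1: n1:part/t1/[-]
after 7 — deliver 1→0: n0:coor/t1/[p]
after 8 — deliver 0→2: n2:part/t1/[p]
after 9 — propose(0,'z'): n0:coor/t2/[p]
after 10 — deliver 0→1: n1:part/t1/[p]
after 11 — timeout(0): n0:coor/t3/[p]
after 12 — deliver 0→1: n1:part/t2/[p]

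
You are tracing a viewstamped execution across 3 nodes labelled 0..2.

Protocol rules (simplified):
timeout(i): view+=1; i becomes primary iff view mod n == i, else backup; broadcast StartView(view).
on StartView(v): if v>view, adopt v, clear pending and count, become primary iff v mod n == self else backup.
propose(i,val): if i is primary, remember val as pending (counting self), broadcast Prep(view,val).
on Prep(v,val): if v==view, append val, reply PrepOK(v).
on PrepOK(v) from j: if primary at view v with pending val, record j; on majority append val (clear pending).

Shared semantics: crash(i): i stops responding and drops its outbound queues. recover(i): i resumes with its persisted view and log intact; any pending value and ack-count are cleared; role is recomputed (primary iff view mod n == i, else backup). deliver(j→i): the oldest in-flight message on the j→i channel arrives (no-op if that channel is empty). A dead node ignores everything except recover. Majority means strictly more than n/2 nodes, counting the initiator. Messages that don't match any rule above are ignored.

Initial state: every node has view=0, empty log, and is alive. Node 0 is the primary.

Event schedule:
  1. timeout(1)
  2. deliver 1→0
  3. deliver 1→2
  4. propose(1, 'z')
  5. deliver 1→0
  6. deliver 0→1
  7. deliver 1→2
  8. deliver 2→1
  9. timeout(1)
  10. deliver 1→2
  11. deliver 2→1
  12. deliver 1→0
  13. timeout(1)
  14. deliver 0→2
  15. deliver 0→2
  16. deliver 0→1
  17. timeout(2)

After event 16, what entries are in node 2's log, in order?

z

e1 timeout(1): 1[prim,v=1,-]
e2 deliver 1→0: 0[back,v=1,-]
e3 deliver 1→2: 2[back,v=1,-]
e4 propose(1,'z'): ·
e5 deliver 1→0: 0[back,v=1,z]
e6 deliver 0→1: 1[prim,v=1,z]
e7 deliver 1→2: 2[back,v=1,z]
e8 deliver 2→1: ·
e9 timeout(1): 1[back,v=2,z]
e10 deliver 1→2: 2[prim,v=2,z]
e11 deliver 2→1: ·
e12 deliver 1→0: 0[back,v=2,z]
e13 timeout(1): 1[back,v=3,z]
e14 deliver 0→2: ·
e15 deliver 0→2: ·
e16 deliver 0→1: ·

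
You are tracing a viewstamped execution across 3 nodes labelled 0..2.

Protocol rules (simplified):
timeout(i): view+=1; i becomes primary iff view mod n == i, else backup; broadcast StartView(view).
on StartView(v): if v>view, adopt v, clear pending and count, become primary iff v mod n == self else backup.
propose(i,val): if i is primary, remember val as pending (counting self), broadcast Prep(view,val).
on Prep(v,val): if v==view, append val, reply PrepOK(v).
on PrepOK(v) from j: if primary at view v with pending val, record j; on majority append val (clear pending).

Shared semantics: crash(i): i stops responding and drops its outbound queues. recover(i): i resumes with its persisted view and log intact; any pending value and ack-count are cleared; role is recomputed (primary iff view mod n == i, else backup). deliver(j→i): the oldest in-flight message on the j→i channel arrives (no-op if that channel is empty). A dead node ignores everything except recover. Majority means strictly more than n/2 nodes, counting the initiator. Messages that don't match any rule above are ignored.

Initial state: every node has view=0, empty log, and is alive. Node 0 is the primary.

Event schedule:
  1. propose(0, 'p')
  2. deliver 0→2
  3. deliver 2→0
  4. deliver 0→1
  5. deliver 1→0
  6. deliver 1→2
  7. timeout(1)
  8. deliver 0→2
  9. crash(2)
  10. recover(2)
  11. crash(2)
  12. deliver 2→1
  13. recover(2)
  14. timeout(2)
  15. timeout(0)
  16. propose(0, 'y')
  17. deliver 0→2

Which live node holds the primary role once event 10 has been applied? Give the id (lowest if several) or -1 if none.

0

e1 propose(0,'p'): ·
e2 deliver 0→2: 2[back,v=0,p]
e3 deliver 2→0: 0[prim,v=0,p]
e4 deliver 0→1: 1[back,v=0,p]
e5 deliver 1→0: ·
e6 deliver 1→2: ·
e7 timeout(1): 1[prim,v=1,p]
e8 deliver 0→2: ·
e9 crash(2): 2[✗back,v=0,p]
e10 recover(2): 2[back,v=0,p]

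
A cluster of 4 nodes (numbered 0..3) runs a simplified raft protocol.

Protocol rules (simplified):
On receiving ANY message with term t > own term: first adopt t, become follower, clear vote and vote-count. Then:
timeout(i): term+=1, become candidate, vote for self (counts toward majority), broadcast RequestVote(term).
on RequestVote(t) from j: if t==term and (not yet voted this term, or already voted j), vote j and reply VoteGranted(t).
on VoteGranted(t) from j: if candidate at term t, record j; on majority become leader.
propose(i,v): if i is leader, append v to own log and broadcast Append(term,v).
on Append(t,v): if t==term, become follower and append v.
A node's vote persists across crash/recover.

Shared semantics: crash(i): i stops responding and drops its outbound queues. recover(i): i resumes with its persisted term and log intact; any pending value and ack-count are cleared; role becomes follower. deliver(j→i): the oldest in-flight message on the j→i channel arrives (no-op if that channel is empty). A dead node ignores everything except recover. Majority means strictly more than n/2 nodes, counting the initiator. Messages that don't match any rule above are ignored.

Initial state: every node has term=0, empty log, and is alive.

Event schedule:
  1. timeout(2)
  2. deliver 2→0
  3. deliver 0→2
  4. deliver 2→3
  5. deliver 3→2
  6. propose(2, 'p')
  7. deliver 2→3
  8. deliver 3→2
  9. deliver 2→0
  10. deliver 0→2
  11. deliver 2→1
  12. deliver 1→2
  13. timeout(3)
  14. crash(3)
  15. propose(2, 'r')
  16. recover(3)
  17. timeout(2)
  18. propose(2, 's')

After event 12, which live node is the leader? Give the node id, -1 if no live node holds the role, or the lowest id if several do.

after 1 — timeout(2): n2:cand/t1/[-]
after 2 — deliver 2→0: n0:foll/t1/[-]
after 3 — deliver 0→2: ·
after 4 — deliver 2→3: n3:foll/t1/[-]
after 5 — deliver 3→2: n2:lead/t1/[-]
after 6 — propose(2,'p'): n2:lead/t1/[p]
after 7 — deliver 2→3: n3:foll/t1/[p]
after 8 — deliver 3→2: ·
after 9 — deliver 2→0: n0:foll/t1/[p]
after 10 — deliver 0→2: ·
after 11 — deliver 2→1: n1:foll/t1/[-]
after 12 — deliver 1→2: ·

2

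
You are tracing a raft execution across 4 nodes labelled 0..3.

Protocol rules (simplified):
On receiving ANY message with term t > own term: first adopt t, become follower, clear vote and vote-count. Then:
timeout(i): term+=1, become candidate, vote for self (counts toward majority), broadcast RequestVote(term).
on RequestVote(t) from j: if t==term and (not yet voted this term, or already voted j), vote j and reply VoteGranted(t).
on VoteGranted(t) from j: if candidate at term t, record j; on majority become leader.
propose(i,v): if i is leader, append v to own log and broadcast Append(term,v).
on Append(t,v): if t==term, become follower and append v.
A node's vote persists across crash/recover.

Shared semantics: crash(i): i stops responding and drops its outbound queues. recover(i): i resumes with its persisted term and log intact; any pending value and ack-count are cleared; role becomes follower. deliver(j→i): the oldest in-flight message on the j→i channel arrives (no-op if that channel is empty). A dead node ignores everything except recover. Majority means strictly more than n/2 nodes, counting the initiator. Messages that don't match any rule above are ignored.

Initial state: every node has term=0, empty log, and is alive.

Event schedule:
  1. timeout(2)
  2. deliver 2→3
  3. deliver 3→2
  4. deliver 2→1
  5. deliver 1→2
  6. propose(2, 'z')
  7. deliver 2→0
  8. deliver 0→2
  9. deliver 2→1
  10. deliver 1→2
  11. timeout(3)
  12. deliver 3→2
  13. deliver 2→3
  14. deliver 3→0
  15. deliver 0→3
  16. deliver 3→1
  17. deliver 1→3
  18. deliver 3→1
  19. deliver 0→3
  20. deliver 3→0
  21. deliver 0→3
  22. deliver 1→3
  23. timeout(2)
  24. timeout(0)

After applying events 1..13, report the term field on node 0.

1

after 1 — timeout(2): n2:cand/t1/[-]
after 2 — deliver 2→3: n3:foll/t1/[-]
after 3 — deliver 3→2: ·
after 4 — deliver 2→1: n1:foll/t1/[-]
after 5 — deliver 1→2: n2:lead/t1/[-]
after 6 — propose(2,'z'): n2:lead/t1/[z]
after 7 — deliver 2→0: n0:foll/t1/[-]
after 8 — deliver 0→2: ·
after 9 — deliver 2→1: n1:foll/t1/[z]
after 10 — deliver 1→2: ·
after 11 — timeout(3): n3:cand/t2/[-]
after 12 — deliver 3→2: n2:foll/t2/[z]
after 13 — deliver 2→3: ·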